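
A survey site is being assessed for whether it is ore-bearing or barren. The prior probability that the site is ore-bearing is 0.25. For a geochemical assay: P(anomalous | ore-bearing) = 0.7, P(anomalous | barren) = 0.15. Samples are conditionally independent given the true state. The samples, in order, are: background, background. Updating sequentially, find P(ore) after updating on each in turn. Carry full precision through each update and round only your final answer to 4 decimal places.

After 'background': P(ore) = 0.3·0.2500 / (0.3·0.2500 + 0.85·0.7500) ≈ 0.1053
After 'background': P(ore) = 0.3·0.1053 / (0.3·0.1053 + 0.85·0.8947) ≈ 0.0399

0.0399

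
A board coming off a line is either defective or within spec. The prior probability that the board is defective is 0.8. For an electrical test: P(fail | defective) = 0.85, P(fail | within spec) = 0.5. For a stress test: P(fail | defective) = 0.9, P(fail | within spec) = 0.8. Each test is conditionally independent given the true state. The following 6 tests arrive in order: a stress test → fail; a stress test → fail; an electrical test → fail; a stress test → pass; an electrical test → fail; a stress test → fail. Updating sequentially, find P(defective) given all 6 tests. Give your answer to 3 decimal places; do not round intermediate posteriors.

After a stress test='fail': P(defective) = 0.9·0.8000 / (0.9·0.8000 + 0.8·0.2000) ≈ 0.8182
After a stress test='fail': P(defective) = 0.9·0.8182 / (0.9·0.8182 + 0.8·0.1818) ≈ 0.8351
After an electrical test='fail': P(defective) = 0.85·0.8351 / (0.85·0.8351 + 0.5·0.1649) ≈ 0.8959
After a stress test='pass': P(defective) = 0.1·0.8959 / (0.1·0.8959 + 0.2·0.1041) ≈ 0.8114
After an electrical test='fail': P(defective) = 0.85·0.8114 / (0.85·0.8114 + 0.5·0.1886) ≈ 0.8797
After a stress test='fail': P(defective) = 0.9·0.8797 / (0.9·0.8797 + 0.8·0.1203) ≈ 0.8917

0.892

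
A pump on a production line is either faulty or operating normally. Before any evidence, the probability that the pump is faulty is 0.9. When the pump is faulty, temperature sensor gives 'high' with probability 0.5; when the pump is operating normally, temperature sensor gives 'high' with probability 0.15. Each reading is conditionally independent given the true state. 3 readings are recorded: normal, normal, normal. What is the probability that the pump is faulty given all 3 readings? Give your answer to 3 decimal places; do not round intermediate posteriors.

Each posterior becomes the prior for the next update.
After 'normal': P(faulty) = 0.5·0.9000 / (0.5·0.9000 + 0.85·0.1000) ≈ 0.8411
After 'normal': P(faulty) = 0.5·0.8411 / (0.5·0.8411 + 0.85·0.1589) ≈ 0.7569
After 'normal': P(faulty) = 0.5·0.7569 / (0.5·0.7569 + 0.85·0.2431) ≈ 0.6469

0.647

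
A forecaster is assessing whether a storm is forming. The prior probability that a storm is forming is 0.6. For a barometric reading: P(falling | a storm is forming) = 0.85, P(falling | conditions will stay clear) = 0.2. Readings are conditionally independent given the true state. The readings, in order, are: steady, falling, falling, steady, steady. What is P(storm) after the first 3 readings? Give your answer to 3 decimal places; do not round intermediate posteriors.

0.836

After 'steady': P(storm) = 0.15·0.6000 / (0.15·0.6000 + 0.8·0.4000) ≈ 0.2195
After 'falling': P(storm) = 0.85·0.2195 / (0.85·0.2195 + 0.2·0.7805) ≈ 0.5445
After 'falling': P(storm) = 0.85·0.5445 / (0.85·0.5445 + 0.2·0.4555) ≈ 0.8355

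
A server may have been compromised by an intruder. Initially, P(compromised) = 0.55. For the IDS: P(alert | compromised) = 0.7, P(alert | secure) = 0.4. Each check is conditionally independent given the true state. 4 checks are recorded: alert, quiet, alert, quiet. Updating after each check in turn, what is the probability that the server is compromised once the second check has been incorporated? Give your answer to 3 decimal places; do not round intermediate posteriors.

Apply Bayes' rule sequentially, carrying P(compromised) forward.
After 'alert': P(compromised) = 0.7·0.5500 / (0.7·0.5500 + 0.4·0.4500) ≈ 0.6814
After 'quiet': P(compromised) = 0.3·0.6814 / (0.3·0.6814 + 0.6·0.3186) ≈ 0.5168

0.517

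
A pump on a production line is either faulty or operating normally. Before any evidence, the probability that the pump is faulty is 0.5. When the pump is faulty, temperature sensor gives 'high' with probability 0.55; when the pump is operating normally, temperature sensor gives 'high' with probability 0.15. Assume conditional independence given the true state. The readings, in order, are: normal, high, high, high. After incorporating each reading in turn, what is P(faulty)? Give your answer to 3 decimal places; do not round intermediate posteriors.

0.963

After 'normal': P(faulty) = 0.45·0.5000 / (0.45·0.5000 + 0.85·0.5000) ≈ 0.3462
After 'high': P(faulty) = 0.55·0.3462 / (0.55·0.3462 + 0.15·0.6538) ≈ 0.6600
After 'high': P(faulty) = 0.55·0.6600 / (0.55·0.6600 + 0.15·0.3400) ≈ 0.8768
After 'high': P(faulty) = 0.55·0.8768 / (0.55·0.8768 + 0.15·0.1232) ≈ 0.9631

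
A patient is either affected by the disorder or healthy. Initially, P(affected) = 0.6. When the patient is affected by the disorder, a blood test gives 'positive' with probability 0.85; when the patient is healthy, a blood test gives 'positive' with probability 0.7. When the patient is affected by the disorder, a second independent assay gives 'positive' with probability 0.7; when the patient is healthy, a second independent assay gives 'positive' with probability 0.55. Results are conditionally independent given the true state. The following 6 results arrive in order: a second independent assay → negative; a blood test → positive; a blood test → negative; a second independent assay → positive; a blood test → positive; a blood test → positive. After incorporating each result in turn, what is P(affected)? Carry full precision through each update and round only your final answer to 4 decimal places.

0.5326

Each posterior becomes the prior for the next update.
After a second independent assay='negative': P(affected) = 0.3·0.6000 / (0.3·0.6000 + 0.45·0.4000) ≈ 0.5000
After a blood test='positive': P(affected) = 0.85·0.5000 / (0.85·0.5000 + 0.7·0.5000) ≈ 0.5484
After a blood test='negative': P(affected) = 0.15·0.5484 / (0.15·0.5484 + 0.3·0.4516) ≈ 0.3778
After a second independent assay='positive': P(affected) = 0.7·0.3778 / (0.7·0.3778 + 0.55·0.6222) ≈ 0.4359
After a blood test='positive': P(affected) = 0.85·0.4359 / (0.85·0.4359 + 0.7·0.5641) ≈ 0.4841
After a blood test='positive': P(affected) = 0.85·0.4841 / (0.85·0.4841 + 0.7·0.5159) ≈ 0.5326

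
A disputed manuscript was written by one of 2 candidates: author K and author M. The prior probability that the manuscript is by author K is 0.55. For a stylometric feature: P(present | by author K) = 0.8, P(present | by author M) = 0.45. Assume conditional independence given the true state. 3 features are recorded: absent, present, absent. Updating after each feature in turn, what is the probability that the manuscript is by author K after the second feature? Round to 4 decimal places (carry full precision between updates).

Each posterior becomes the prior for the next update.
After 'absent': P(author K) = 0.2·0.5500 / (0.2·0.5500 + 0.55·0.4500) ≈ 0.3077
After 'present': P(author K) = 0.8·0.3077 / (0.8·0.3077 + 0.45·0.6923) ≈ 0.4414

0.4414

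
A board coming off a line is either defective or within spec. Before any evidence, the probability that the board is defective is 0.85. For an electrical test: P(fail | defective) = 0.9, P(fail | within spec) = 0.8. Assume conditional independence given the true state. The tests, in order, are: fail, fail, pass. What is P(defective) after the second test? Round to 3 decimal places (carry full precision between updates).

0.878

After 'fail': P(defective) = 0.9·0.8500 / (0.9·0.8500 + 0.8·0.1500) ≈ 0.8644
After 'fail': P(defective) = 0.9·0.8644 / (0.9·0.8644 + 0.8·0.1356) ≈ 0.8776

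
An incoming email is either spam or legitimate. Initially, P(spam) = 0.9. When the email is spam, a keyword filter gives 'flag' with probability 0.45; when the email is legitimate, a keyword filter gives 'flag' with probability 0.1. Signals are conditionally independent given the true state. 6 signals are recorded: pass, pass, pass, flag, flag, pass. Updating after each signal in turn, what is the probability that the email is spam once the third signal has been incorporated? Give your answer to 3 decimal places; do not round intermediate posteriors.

0.673

After 'pass': P(spam) = 0.55·0.9000 / (0.55·0.9000 + 0.9·0.1000) ≈ 0.8462
After 'pass': P(spam) = 0.55·0.8462 / (0.55·0.8462 + 0.9·0.1538) ≈ 0.7707
After 'pass': P(spam) = 0.55·0.7707 / (0.55·0.7707 + 0.9·0.2293) ≈ 0.6726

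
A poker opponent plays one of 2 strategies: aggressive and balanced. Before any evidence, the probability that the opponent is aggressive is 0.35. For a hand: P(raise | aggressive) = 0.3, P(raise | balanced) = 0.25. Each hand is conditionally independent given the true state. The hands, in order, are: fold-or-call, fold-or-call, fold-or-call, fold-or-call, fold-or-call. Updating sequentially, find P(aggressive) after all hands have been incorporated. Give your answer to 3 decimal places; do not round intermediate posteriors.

After 'fold-or-call': P(aggressive) = 0.7·0.3500 / (0.7·0.3500 + 0.75·0.6500) ≈ 0.3345
After 'fold-or-call': P(aggressive) = 0.7·0.3345 / (0.7·0.3345 + 0.75·0.6655) ≈ 0.3193
After 'fold-or-call': P(aggressive) = 0.7·0.3193 / (0.7·0.3193 + 0.75·0.6807) ≈ 0.3045
After 'fold-or-call': P(aggressive) = 0.7·0.3045 / (0.7·0.3045 + 0.75·0.6955) ≈ 0.2901
After 'fold-or-call': P(aggressive) = 0.7·0.2901 / (0.7·0.2901 + 0.75·0.7099) ≈ 0.2761

0.276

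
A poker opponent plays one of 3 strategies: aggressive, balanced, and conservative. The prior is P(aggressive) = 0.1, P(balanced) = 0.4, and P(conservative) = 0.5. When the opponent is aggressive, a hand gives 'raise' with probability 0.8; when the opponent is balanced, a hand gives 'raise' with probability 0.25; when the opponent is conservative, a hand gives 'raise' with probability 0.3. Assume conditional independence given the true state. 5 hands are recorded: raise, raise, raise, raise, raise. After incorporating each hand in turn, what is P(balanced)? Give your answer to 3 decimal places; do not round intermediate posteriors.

After 'raise': normaliser = 0.8·0.1000 + 0.25·0.4000 + 0.3·0.5000; P(aggressive) ≈ 0.2424, P(balanced) ≈ 0.3030, P(conservative) ≈ 0.4545
After 'raise': normaliser = 0.8·0.2424 + 0.25·0.3030 + 0.3·0.4545; P(aggressive) ≈ 0.4776, P(balanced) ≈ 0.1866, P(conservative) ≈ 0.3358
After 'raise': normaliser = 0.8·0.4776 + 0.25·0.1866 + 0.3·0.3358; P(aggressive) ≈ 0.7216, P(balanced) ≈ 0.0881, P(conservative) ≈ 0.1903
After 'raise': normaliser = 0.8·0.7216 + 0.25·0.0881 + 0.3·0.1903; P(aggressive) ≈ 0.8795, P(balanced) ≈ 0.0335, P(conservative) ≈ 0.0870
After 'raise': normaliser = 0.8·0.8795 + 0.25·0.0335 + 0.3·0.0870; P(aggressive) ≈ 0.9533, P(balanced) ≈ 0.0114, P(conservative) ≈ 0.0353

0.011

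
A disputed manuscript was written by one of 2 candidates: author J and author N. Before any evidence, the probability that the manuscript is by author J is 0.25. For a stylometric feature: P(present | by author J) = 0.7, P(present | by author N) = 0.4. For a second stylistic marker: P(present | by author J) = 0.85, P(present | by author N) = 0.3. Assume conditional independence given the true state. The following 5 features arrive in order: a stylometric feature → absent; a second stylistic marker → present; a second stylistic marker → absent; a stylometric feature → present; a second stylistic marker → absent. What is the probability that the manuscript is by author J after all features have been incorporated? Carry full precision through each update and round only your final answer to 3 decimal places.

Apply Bayes' rule sequentially, carrying P(author J) forward.
After a stylometric feature='absent': P(author J) = 0.3·0.2500 / (0.3·0.2500 + 0.6·0.7500) ≈ 0.1429
After a second stylistic marker='present': P(author J) = 0.85·0.1429 / (0.85·0.1429 + 0.3·0.8571) ≈ 0.3208
After a second stylistic marker='absent': P(author J) = 0.15·0.3208 / (0.15·0.3208 + 0.7·0.6792) ≈ 0.0919
After a stylometric feature='present': P(author J) = 0.7·0.0919 / (0.7·0.0919 + 0.4·0.9081) ≈ 0.1504
After a second stylistic marker='absent': P(author J) = 0.15·0.1504 / (0.15·0.1504 + 0.7·0.8496) ≈ 0.0366

0.037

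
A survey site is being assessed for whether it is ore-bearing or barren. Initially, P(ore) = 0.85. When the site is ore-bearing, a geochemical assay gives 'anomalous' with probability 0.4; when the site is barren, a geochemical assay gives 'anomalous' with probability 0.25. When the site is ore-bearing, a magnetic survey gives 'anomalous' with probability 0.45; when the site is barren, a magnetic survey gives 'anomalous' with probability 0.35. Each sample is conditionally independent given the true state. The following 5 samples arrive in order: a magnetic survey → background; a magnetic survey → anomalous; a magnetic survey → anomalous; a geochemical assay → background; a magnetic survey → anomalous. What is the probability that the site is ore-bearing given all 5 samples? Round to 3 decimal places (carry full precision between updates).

0.891

After a magnetic survey='background': P(ore) = 0.55·0.8500 / (0.55·0.8500 + 0.65·0.1500) ≈ 0.8274
After a magnetic survey='anomalous': P(ore) = 0.45·0.8274 / (0.45·0.8274 + 0.35·0.1726) ≈ 0.8604
After a magnetic survey='anomalous': P(ore) = 0.45·0.8604 / (0.45·0.8604 + 0.35·0.1396) ≈ 0.8880
After a geochemical assay='background': P(ore) = 0.6·0.8880 / (0.6·0.8880 + 0.75·0.1120) ≈ 0.8638
After a magnetic survey='anomalous': P(ore) = 0.45·0.8638 / (0.45·0.8638 + 0.35·0.1362) ≈ 0.8907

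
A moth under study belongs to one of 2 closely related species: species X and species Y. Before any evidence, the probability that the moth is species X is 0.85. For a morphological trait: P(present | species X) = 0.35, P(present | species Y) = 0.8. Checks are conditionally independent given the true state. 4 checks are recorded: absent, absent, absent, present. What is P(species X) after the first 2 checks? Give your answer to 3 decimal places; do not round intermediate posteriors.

After 'absent': P(species X) = 0.65·0.8500 / (0.65·0.8500 + 0.2·0.1500) ≈ 0.9485
After 'absent': P(species X) = 0.65·0.9485 / (0.65·0.9485 + 0.2·0.0515) ≈ 0.9836

0.984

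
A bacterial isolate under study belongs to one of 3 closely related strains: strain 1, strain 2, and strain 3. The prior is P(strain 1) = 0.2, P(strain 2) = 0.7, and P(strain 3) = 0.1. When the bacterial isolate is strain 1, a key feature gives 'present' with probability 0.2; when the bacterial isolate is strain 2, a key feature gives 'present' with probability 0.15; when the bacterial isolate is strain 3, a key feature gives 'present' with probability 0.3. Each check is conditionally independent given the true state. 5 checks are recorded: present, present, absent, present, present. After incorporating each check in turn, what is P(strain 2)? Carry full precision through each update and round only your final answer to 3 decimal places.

After 'present': normaliser = 0.2·0.2000 + 0.15·0.7000 + 0.3·0.1000; P(strain 1) ≈ 0.2286, P(strain 2) ≈ 0.6000, P(strain 3) ≈ 0.1714
After 'present': normaliser = 0.2·0.2286 + 0.15·0.6000 + 0.3·0.1714; P(strain 1) ≈ 0.2443, P(strain 2) ≈ 0.4809, P(strain 3) ≈ 0.2748
After 'absent': normaliser = 0.8·0.2443 + 0.85·0.4809 + 0.7·0.2748; P(strain 1) ≈ 0.2453, P(strain 2) ≈ 0.5132, P(strain 3) ≈ 0.2415
After 'present': normaliser = 0.2·0.2453 + 0.15·0.5132 + 0.3·0.2415; P(strain 1) ≈ 0.2472, P(strain 2) ≈ 0.3878, P(strain 3) ≈ 0.3650
After 'present': normaliser = 0.2·0.2472 + 0.15·0.3878 + 0.3·0.3650; P(strain 1) ≈ 0.2277, P(strain 2) ≈ 0.2679, P(strain 3) ≈ 0.5044

0.268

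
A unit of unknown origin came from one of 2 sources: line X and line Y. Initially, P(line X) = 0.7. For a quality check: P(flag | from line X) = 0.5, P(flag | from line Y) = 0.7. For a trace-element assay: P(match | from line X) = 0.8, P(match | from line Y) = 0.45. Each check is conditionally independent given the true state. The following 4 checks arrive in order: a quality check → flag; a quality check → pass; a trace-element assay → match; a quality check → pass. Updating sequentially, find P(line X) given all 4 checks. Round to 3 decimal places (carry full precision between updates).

Each posterior becomes the prior for the next update.
After a quality check='flag': P(line X) = 0.5·0.7000 / (0.5·0.7000 + 0.7·0.3000) ≈ 0.6250
After a quality check='pass': P(line X) = 0.5·0.6250 / (0.5·0.6250 + 0.3·0.3750) ≈ 0.7353
After a trace-element assay='match': P(line X) = 0.8·0.7353 / (0.8·0.7353 + 0.45·0.2647) ≈ 0.8316
After a quality check='pass': P(line X) = 0.5·0.8316 / (0.5·0.8316 + 0.3·0.1684) ≈ 0.8917

0.892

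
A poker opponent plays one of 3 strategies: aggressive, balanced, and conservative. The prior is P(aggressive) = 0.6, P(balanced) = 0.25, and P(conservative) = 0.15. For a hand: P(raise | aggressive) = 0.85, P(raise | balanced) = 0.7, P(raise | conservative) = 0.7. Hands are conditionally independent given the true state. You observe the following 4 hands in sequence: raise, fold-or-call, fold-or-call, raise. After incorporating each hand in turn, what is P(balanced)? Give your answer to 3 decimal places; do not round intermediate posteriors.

After 'raise': normaliser = 0.85·0.6000 + 0.7·0.2500 + 0.7·0.1500; P(aggressive) ≈ 0.6456, P(balanced) ≈ 0.2215, P(conservative) ≈ 0.1329
After 'fold-or-call': normaliser = 0.15·0.6456 + 0.3·0.2215 + 0.3·0.1329; P(aggressive) ≈ 0.4766, P(balanced) ≈ 0.3271, P(conservative) ≈ 0.1963
After 'fold-or-call': normaliser = 0.15·0.4766 + 0.3·0.3271 + 0.3·0.1963; P(aggressive) ≈ 0.3129, P(balanced) ≈ 0.4294, P(conservative) ≈ 0.2577
After 'raise': normaliser = 0.85·0.3129 + 0.7·0.4294 + 0.7·0.2577; P(aggressive) ≈ 0.3561, P(balanced) ≈ 0.4025, P(conservative) ≈ 0.2415

0.402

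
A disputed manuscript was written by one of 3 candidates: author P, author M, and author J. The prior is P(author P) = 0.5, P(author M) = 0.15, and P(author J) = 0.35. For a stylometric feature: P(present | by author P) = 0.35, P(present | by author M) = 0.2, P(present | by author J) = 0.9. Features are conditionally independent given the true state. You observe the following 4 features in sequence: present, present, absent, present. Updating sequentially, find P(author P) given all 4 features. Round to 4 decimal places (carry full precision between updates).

0.3448

Each posterior becomes the prior for the next update.
After 'present': normaliser = 0.35·0.5000 + 0.2·0.1500 + 0.9·0.3500; P(author P) ≈ 0.3365, P(author M) ≈ 0.0577, P(author J) ≈ 0.6058
After 'present': normaliser = 0.35·0.3365 + 0.2·0.0577 + 0.9·0.6058; P(author P) ≈ 0.1746, P(author M) ≈ 0.0171, P(author J) ≈ 0.8083
After 'absent': normaliser = 0.65·0.1746 + 0.8·0.0171 + 0.1·0.8083; P(author P) ≈ 0.5457, P(author M) ≈ 0.0658, P(author J) ≈ 0.3886
After 'present': normaliser = 0.35·0.5457 + 0.2·0.0658 + 0.9·0.3886; P(author P) ≈ 0.3448, P(author M) ≈ 0.0238, P(author J) ≈ 0.6314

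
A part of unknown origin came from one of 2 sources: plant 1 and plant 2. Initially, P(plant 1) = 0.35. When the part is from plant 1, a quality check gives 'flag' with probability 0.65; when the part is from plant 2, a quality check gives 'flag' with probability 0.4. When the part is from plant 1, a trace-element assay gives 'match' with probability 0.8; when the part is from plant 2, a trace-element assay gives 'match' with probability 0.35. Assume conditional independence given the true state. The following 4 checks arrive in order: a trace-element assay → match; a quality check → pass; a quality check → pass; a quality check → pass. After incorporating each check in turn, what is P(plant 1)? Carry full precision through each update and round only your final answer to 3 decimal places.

After a trace-element assay='match': P(plant 1) = 0.8·0.3500 / (0.8·0.3500 + 0.35·0.6500) ≈ 0.5517
After a quality check='pass': P(plant 1) = 0.35·0.5517 / (0.35·0.5517 + 0.6·0.4483) ≈ 0.4179
After a quality check='pass': P(plant 1) = 0.35·0.4179 / (0.35·0.4179 + 0.6·0.5821) ≈ 0.2952
After a quality check='pass': P(plant 1) = 0.35·0.2952 / (0.35·0.2952 + 0.6·0.7048) ≈ 0.1963

0.196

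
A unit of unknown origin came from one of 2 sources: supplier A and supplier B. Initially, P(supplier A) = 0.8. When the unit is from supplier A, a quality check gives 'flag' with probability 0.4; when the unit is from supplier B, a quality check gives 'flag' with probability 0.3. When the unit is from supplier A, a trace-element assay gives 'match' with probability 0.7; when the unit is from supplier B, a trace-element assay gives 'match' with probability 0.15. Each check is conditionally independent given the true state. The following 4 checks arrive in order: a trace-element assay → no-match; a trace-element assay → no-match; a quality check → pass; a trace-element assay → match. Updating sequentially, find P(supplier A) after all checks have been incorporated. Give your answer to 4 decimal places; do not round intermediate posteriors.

After a trace-element assay='no-match': P(supplier A) = 0.3·0.8000 / (0.3·0.8000 + 0.85·0.2000) ≈ 0.5854
After a trace-element assay='no-match': P(supplier A) = 0.3·0.5854 / (0.3·0.5854 + 0.85·0.4146) ≈ 0.3326
After a quality check='pass': P(supplier A) = 0.6·0.3326 / (0.6·0.3326 + 0.7·0.6674) ≈ 0.2993
After a trace-element assay='match': P(supplier A) = 0.7·0.2993 / (0.7·0.2993 + 0.15·0.7007) ≈ 0.6659

0.6659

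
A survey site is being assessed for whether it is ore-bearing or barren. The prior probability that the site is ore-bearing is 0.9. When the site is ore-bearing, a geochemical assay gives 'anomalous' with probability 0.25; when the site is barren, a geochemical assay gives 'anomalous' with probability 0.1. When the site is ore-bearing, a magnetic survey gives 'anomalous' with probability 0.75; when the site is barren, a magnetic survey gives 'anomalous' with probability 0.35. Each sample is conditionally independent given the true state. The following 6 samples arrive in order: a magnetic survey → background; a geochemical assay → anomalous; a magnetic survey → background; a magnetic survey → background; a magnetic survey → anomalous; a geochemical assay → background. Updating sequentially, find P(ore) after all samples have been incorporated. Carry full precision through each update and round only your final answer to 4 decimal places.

Apply Bayes' rule sequentially, carrying P(ore) forward.
After a magnetic survey='background': P(ore) = 0.25·0.9000 / (0.25·0.9000 + 0.65·0.1000) ≈ 0.7759
After a geochemical assay='anomalous': P(ore) = 0.25·0.7759 / (0.25·0.7759 + 0.1·0.2241) ≈ 0.8964
After a magnetic survey='background': P(ore) = 0.25·0.8964 / (0.25·0.8964 + 0.65·0.1036) ≈ 0.7690
After a magnetic survey='background': P(ore) = 0.25·0.7690 / (0.25·0.7690 + 0.65·0.2310) ≈ 0.5614
After a magnetic survey='anomalous': P(ore) = 0.75·0.5614 / (0.75·0.5614 + 0.35·0.4386) ≈ 0.7328
After a geochemical assay='background': P(ore) = 0.75·0.7328 / (0.75·0.7328 + 0.9·0.2672) ≈ 0.6957

0.6957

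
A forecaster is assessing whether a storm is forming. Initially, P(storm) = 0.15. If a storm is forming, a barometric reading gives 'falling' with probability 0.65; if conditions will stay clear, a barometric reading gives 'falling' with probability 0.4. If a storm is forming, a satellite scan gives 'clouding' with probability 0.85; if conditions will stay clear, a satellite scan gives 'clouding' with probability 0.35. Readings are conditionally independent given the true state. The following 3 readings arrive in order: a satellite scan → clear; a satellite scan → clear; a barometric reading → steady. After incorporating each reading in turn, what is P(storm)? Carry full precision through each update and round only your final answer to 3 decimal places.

After a satellite scan='clear': P(storm) = 0.15·0.1500 / (0.15·0.1500 + 0.65·0.8500) ≈ 0.0391
After a satellite scan='clear': P(storm) = 0.15·0.0391 / (0.15·0.0391 + 0.65·0.9609) ≈ 0.0093
After a barometric reading='steady': P(storm) = 0.35·0.0093 / (0.35·0.0093 + 0.6·0.9907) ≈ 0.0055

0.005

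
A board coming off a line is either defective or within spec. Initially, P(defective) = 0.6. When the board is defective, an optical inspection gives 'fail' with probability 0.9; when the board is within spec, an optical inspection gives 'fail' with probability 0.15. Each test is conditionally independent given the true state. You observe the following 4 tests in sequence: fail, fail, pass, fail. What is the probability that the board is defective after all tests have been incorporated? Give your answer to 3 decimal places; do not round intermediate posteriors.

After 'fail': P(defective) = 0.9·0.6000 / (0.9·0.6000 + 0.15·0.4000) ≈ 0.9000
After 'fail': P(defective) = 0.9·0.9000 / (0.9·0.9000 + 0.15·0.1000) ≈ 0.9818
After 'pass': P(defective) = 0.1·0.9818 / (0.1·0.9818 + 0.85·0.0182) ≈ 0.8640
After 'fail': P(defective) = 0.9·0.8640 / (0.9·0.8640 + 0.15·0.1360) ≈ 0.9744

0.974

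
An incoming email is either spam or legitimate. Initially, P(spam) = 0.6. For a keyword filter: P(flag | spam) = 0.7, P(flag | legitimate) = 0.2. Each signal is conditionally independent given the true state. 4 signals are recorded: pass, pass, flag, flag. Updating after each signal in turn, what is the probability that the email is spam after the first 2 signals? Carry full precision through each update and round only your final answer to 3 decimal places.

0.174

After 'pass': P(spam) = 0.3·0.6000 / (0.3·0.6000 + 0.8·0.4000) ≈ 0.3600
After 'pass': P(spam) = 0.3·0.3600 / (0.3·0.3600 + 0.8·0.6400) ≈ 0.1742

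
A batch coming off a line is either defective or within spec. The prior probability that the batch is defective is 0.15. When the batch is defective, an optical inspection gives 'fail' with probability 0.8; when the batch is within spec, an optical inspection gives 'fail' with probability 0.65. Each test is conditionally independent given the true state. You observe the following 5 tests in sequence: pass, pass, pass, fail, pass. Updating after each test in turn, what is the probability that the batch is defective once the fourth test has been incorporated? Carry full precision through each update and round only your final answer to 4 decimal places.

0.0389

After 'pass': P(defective) = 0.2·0.1500 / (0.2·0.1500 + 0.35·0.8500) ≈ 0.0916
After 'pass': P(defective) = 0.2·0.0916 / (0.2·0.0916 + 0.35·0.9084) ≈ 0.0545
After 'pass': P(defective) = 0.2·0.0545 / (0.2·0.0545 + 0.35·0.9455) ≈ 0.0319
After 'fail': P(defective) = 0.8·0.0319 / (0.8·0.0319 + 0.65·0.9681) ≈ 0.0389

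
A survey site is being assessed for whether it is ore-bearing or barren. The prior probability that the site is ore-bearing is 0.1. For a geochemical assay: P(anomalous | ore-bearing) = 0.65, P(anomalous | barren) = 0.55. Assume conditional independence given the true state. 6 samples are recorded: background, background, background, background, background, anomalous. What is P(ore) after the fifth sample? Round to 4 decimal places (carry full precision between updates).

After 'background': P(ore) = 0.35·0.1000 / (0.35·0.1000 + 0.45·0.9000) ≈ 0.0795
After 'background': P(ore) = 0.35·0.0795 / (0.35·0.0795 + 0.45·0.9205) ≈ 0.0630
After 'background': P(ore) = 0.35·0.0630 / (0.35·0.0630 + 0.45·0.9370) ≈ 0.0497
After 'background': P(ore) = 0.35·0.0497 / (0.35·0.0497 + 0.45·0.9503) ≈ 0.0391
After 'background': P(ore) = 0.35·0.0391 / (0.35·0.0391 + 0.45·0.9609) ≈ 0.0307

0.0307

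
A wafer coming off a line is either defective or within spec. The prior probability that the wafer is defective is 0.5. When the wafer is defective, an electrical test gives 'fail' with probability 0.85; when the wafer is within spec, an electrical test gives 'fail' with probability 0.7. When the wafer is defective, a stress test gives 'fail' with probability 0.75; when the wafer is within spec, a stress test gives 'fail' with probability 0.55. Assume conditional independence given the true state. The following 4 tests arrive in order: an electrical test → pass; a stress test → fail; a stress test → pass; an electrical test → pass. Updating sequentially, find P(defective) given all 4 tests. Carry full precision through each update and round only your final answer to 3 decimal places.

0.159

After an electrical test='pass': P(defective) = 0.15·0.5000 / (0.15·0.5000 + 0.3·0.5000) ≈ 0.3333
After a stress test='fail': P(defective) = 0.75·0.3333 / (0.75·0.3333 + 0.55·0.6667) ≈ 0.4054
After a stress test='pass': P(defective) = 0.25·0.4054 / (0.25·0.4054 + 0.45·0.5946) ≈ 0.2747
After an electrical test='pass': P(defective) = 0.15·0.2747 / (0.15·0.2747 + 0.3·0.7253) ≈ 0.1592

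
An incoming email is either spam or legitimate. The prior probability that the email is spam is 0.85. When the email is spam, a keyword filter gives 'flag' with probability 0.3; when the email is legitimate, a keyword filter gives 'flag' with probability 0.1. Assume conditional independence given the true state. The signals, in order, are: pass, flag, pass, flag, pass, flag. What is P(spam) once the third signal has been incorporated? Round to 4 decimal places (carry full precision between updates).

0.9114

After 'pass': P(spam) = 0.7·0.8500 / (0.7·0.8500 + 0.9·0.1500) ≈ 0.8151
After 'flag': P(spam) = 0.3·0.8151 / (0.3·0.8151 + 0.1·0.1849) ≈ 0.9297
After 'pass': P(spam) = 0.7·0.9297 / (0.7·0.9297 + 0.9·0.0703) ≈ 0.9114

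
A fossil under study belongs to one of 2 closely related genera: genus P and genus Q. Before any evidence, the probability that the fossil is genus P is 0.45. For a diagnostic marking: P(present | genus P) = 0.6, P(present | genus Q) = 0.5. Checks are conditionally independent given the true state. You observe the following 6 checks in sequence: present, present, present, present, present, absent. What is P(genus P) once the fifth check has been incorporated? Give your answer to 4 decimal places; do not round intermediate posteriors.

0.6706

After 'present': P(genus P) = 0.6·0.4500 / (0.6·0.4500 + 0.5·0.5500) ≈ 0.4954
After 'present': P(genus P) = 0.6·0.4954 / (0.6·0.4954 + 0.5·0.5046) ≈ 0.5409
After 'present': P(genus P) = 0.6·0.5409 / (0.6·0.5409 + 0.5·0.4591) ≈ 0.5857
After 'present': P(genus P) = 0.6·0.5857 / (0.6·0.5857 + 0.5·0.4143) ≈ 0.6292
After 'present': P(genus P) = 0.6·0.6292 / (0.6·0.6292 + 0.5·0.3708) ≈ 0.6706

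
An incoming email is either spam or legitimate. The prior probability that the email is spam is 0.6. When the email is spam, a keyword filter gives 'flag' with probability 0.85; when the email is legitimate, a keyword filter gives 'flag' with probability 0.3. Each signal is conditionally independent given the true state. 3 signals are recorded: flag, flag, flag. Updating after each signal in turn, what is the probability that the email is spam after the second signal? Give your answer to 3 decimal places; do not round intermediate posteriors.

Each posterior becomes the prior for the next update.
After 'flag': P(spam) = 0.85·0.6000 / (0.85·0.6000 + 0.3·0.4000) ≈ 0.8095
After 'flag': P(spam) = 0.85·0.8095 / (0.85·0.8095 + 0.3·0.1905) ≈ 0.9233

0.923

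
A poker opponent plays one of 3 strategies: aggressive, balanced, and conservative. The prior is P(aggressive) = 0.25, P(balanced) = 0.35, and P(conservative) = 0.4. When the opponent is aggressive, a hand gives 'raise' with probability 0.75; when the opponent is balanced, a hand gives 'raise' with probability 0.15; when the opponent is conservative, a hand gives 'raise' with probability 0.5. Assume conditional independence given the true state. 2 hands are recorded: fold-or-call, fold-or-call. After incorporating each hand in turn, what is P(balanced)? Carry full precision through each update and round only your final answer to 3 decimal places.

0.686

After 'fold-or-call': normaliser = 0.25·0.2500 + 0.85·0.3500 + 0.5·0.4000; P(aggressive) ≈ 0.1116, P(balanced) ≈ 0.5312, P(conservative) ≈ 0.3571
After 'fold-or-call': normaliser = 0.25·0.1116 + 0.85·0.5312 + 0.5·0.3571; P(aggressive) ≈ 0.0424, P(balanced) ≈ 0.6862, P(conservative) ≈ 0.2714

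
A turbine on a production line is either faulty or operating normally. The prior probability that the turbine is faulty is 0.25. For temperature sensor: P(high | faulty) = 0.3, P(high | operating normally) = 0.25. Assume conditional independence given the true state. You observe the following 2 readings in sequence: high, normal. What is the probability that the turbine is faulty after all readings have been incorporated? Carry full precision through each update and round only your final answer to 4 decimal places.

After 'high': P(faulty) = 0.3·0.2500 / (0.3·0.2500 + 0.25·0.7500) ≈ 0.2857
After 'normal': P(faulty) = 0.7·0.2857 / (0.7·0.2857 + 0.75·0.7143) ≈ 0.2718

0.2718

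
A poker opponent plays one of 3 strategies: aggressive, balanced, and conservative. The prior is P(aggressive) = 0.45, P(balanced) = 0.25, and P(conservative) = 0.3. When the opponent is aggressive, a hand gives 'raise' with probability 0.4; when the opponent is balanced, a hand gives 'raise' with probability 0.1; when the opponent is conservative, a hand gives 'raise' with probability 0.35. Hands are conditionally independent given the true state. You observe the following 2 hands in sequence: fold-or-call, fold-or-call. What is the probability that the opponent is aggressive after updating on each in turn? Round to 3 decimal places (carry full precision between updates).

0.330

After 'fold-or-call': normaliser = 0.6·0.4500 + 0.9·0.2500 + 0.65·0.3000; P(aggressive) ≈ 0.3913, P(balanced) ≈ 0.3261, P(conservative) ≈ 0.2826
After 'fold-or-call': normaliser = 0.6·0.3913 + 0.9·0.3261 + 0.65·0.2826; P(aggressive) ≈ 0.3298, P(balanced) ≈ 0.4122, P(conservative) ≈ 0.2580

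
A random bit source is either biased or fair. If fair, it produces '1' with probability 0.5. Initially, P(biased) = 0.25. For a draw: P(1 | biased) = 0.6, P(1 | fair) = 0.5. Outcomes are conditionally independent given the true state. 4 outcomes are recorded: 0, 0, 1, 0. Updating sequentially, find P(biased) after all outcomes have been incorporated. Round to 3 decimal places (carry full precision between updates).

0.170

After '0': P(biased) = 0.4·0.2500 / (0.4·0.2500 + 0.5·0.7500) ≈ 0.2105
After '0': P(biased) = 0.4·0.2105 / (0.4·0.2105 + 0.5·0.7895) ≈ 0.1758
After '1': P(biased) = 0.6·0.1758 / (0.6·0.1758 + 0.5·0.8242) ≈ 0.2038
After '0': P(biased) = 0.4·0.2038 / (0.4·0.2038 + 0.5·0.7962) ≈ 0.1700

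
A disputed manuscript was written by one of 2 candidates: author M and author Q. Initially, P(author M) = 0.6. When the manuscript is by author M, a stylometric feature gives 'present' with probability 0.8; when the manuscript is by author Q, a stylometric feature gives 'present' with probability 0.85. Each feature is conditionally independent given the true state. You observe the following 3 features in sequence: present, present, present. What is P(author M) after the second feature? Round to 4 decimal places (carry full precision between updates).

After 'present': P(author M) = 0.8·0.6000 / (0.8·0.6000 + 0.85·0.4000) ≈ 0.5854
After 'present': P(author M) = 0.8·0.5854 / (0.8·0.5854 + 0.85·0.4146) ≈ 0.5706

0.5706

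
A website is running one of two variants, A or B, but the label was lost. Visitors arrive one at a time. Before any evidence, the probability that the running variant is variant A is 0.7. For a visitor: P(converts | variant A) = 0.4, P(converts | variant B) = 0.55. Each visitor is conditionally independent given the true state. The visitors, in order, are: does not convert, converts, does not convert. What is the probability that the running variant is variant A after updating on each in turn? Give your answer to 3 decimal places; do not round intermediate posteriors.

0.751

Each posterior becomes the prior for the next update.
After 'does not convert': P(A) = 0.6·0.7000 / (0.6·0.7000 + 0.45·0.3000) ≈ 0.7568
After 'converts': P(A) = 0.4·0.7568 / (0.4·0.7568 + 0.55·0.2432) ≈ 0.6935
After 'does not convert': P(A) = 0.6·0.6935 / (0.6·0.6935 + 0.45·0.3065) ≈ 0.7510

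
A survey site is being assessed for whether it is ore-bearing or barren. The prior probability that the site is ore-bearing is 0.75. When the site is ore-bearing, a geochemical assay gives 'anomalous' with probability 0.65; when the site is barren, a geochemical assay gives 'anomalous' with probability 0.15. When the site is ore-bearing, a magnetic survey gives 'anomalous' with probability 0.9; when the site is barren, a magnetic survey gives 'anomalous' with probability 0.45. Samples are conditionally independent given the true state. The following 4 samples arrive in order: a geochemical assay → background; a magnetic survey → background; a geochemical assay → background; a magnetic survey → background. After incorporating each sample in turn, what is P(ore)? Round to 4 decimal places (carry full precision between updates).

0.0165

After a geochemical assay='background': P(ore) = 0.35·0.7500 / (0.35·0.7500 + 0.85·0.2500) ≈ 0.5526
After a magnetic survey='background': P(ore) = 0.1·0.5526 / (0.1·0.5526 + 0.55·0.4474) ≈ 0.1834
After a geochemical assay='background': P(ore) = 0.35·0.1834 / (0.35·0.1834 + 0.85·0.8166) ≈ 0.0847
After a magnetic survey='background': P(ore) = 0.1·0.0847 / (0.1·0.0847 + 0.55·0.9153) ≈ 0.0165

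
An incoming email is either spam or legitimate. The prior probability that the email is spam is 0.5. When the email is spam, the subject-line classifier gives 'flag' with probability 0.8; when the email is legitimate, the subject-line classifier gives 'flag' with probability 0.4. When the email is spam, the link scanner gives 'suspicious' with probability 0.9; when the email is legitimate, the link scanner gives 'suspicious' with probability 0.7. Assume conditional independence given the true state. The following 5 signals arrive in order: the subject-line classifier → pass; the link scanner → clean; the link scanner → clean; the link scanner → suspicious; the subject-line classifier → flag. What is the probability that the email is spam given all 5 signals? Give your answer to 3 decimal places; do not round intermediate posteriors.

0.087

After the subject-line classifier='pass': P(spam) = 0.2·0.5000 / (0.2·0.5000 + 0.6·0.5000) ≈ 0.2500
After the link scanner='clean': P(spam) = 0.1·0.2500 / (0.1·0.2500 + 0.3·0.7500) ≈ 0.1000
After the link scanner='clean': P(spam) = 0.1·0.1000 / (0.1·0.1000 + 0.3·0.9000) ≈ 0.0357
After the link scanner='suspicious': P(spam) = 0.9·0.0357 / (0.9·0.0357 + 0.7·0.9643) ≈ 0.0455
After the subject-line classifier='flag': P(spam) = 0.8·0.0455 / (0.8·0.0455 + 0.4·0.9545) ≈ 0.0870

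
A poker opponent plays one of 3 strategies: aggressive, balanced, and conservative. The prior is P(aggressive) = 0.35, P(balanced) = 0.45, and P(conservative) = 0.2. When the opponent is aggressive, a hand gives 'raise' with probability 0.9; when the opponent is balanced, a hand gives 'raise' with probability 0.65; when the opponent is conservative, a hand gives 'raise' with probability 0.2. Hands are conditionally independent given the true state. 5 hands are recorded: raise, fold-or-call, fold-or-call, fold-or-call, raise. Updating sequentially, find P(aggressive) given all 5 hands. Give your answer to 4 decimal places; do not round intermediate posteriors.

0.0226

After 'raise': normaliser = 0.9·0.3500 + 0.65·0.4500 + 0.2·0.2000; P(aggressive) ≈ 0.4865, P(balanced) ≈ 0.4517, P(conservative) ≈ 0.0618
After 'fold-or-call': normaliser = 0.1·0.4865 + 0.35·0.4517 + 0.8·0.0618; P(aggressive) ≈ 0.1899, P(balanced) ≈ 0.6172, P(conservative) ≈ 0.1929
After 'fold-or-call': normaliser = 0.1·0.1899 + 0.35·0.6172 + 0.8·0.1929; P(aggressive) ≈ 0.0488, P(balanced) ≈ 0.5548, P(conservative) ≈ 0.3964
After 'fold-or-call': normaliser = 0.1·0.0488 + 0.35·0.5548 + 0.8·0.3964; P(aggressive) ≈ 0.0094, P(balanced) ≈ 0.3762, P(conservative) ≈ 0.6144
After 'raise': normaliser = 0.9·0.0094 + 0.65·0.3762 + 0.2·0.6144; P(aggressive) ≈ 0.0226, P(balanced) ≈ 0.6505, P(conservative) ≈ 0.3269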